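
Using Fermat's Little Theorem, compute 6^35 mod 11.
By Fermat: 6^{10} ≡ 1 mod 11. 35 = 3×10 + 5. So 6^{35} ≡ 6^{5} ≡ 10 mod 11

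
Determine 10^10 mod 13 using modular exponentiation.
By repeated squaring mod 13: 10^{1}≡10, 10^{2}≡9, 10^{4}≡3, 10^{8}≡9. Then 10^{10} = 10^{8+2} ≡ 9 × 9 ≡ 3 mod 13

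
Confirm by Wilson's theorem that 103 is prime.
(102)! mod 103 = 102. Since this equals -1 mod 103, Wilson confirms 103 is prime.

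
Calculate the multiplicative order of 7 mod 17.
Powers of 7 mod 17: 7^1≡7, 7^2≡15, 7^3≡3, 7^4≡4, 7^5≡11, 7^6≡9, 7^7≡12, 7^8≡16, 7^9≡10, 7^10≡2, 7^11≡14, 7^12≡13, 7^13≡6, 7^14≡8, 7^15≡5, 7^16≡1. Order = 16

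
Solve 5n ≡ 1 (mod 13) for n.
Since 13 is prime, by Fermat 5^(-1) ≡ 5^{11} ≡ 8 (mod 13). Verify: 5 × 8 = 40 ≡ 1 (mod 13)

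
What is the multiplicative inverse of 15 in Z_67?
Since 67 is prime, by Fermat 15^(-1) ≡ 15^{65} ≡ 9 (mod 67). Verify: 15 × 9 = 135 ≡ 1 (mod 67)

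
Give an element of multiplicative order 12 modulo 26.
7 has order 12 mod 26 since 7^{12} ≡ 1 (mod 26) and no smaller power works.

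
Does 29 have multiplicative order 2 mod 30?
Powers of 29 mod 30: 29^1≡29, 29^2≡1. First k with 29^k≡1 is k=2. Yes, ord_30(29) = 2.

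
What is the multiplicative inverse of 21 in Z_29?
Since 29 is prime, by Fermat 21^(-1) ≡ 21^{27} ≡ 18 mod 29. Verify: 21 × 18 = 378 ≡ 1 mod 29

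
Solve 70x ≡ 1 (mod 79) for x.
Since 79 is prime, by Fermat 70^(-1) ≡ 70^{77} ≡ 35 (mod 79). Verify: 70 × 35 = 2450 ≡ 1 (mod 79)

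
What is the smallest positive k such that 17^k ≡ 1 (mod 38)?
Powers of 17 mod 38: 17^1≡17, 17^2≡23, 17^3≡11, 17^4≡35, 17^5≡25, 17^6≡7, 17^7≡5, 17^8≡9, 17^9≡1. ord_38(17) = 9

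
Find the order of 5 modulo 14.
Powers of 5 mod 14: 5^1≡5, 5^2≡11, 5^3≡13, 5^4≡9, 5^5≡3, 5^6≡1. Order = 6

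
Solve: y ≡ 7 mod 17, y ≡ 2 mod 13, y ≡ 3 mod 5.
M = 17 × 13 × 5 = 1105. M₁ = 65, y₁ ≡ 11 mod 17. M₂ = 85, y₂ ≡ 2 mod 13. M₃ = 221, y₃ ≡ 1 mod 5. y = 7×65×11 + 2×85×2 + 3×221×1 ≡ 483 mod 1105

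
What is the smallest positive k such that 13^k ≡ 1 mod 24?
Powers of 13 mod 24: 13^1≡13, 13^2≡1. ord_24(13) = 2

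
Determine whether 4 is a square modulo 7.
By Euler's criterion: 4^{3} ≡ 1 mod 7. Since this equals 1, 4 is a QR.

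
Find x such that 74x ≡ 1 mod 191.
Since 191 is prime, by Fermat 74^(-1) ≡ 74^{189} ≡ 111 mod 191. Verify: 74 × 111 = 8214 ≡ 1 mod 191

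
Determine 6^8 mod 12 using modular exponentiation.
By repeated squaring mod 12: 6^{1}≡6, 6^{2}≡0, 6^{4}≡0, 6^{8}≡0. So 6^{8} ≡ 0 mod 12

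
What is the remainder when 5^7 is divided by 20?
By repeated squaring mod 20: 5^{1}≡5, 5^{2}≡5, 5^{4}≡5. Then 5^{7} = 5^{4+2+1} ≡ 5 × 5 × 5 ≡ 5 mod 20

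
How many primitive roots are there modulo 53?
Number of primitive roots mod 53 = φ(p-1) = φ(52) = 24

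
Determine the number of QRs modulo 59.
The squaring map on Z_59* is 2-to-1, so there are (58)/2 = 29 QRs.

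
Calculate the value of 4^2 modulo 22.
4^{2} = 16 ≡ 16 (mod 22)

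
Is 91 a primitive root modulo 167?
ord_167(91) divides 166. For each prime q|166: 91^{83}≡166, 91^{2}≡98, none ≡ 1. So 91 has order 166 and is a primitive root mod 167.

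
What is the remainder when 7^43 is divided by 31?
Using Fermat: 7^{30} ≡ 1 (mod 31). 43 ≡ 13 (mod 30). So 7^{43} ≡ 7^{13} ≡ 19 (mod 31)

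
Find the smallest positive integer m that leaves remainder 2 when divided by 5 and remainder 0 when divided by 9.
M = 5 × 9 = 45. M₁ = 9, y₁ ≡ 4 mod 5. M₂ = 5, y₂ ≡ 2 mod 9. m = 2×9×4 + 0×5×2 ≡ 27 mod 45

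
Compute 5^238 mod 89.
Using Fermat: 5^{88} ≡ 1 (mod 89). 238 ≡ 62 (mod 88). So 5^{238} ≡ 5^{62} ≡ 44 (mod 89)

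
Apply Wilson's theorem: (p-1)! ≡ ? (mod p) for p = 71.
By Wilson's theorem, (70)! ≡ -1 ≡ 70 (mod 71)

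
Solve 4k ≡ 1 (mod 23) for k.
Since 23 is prime, by Fermat 4^(-1) ≡ 4^{21} ≡ 6 (mod 23). Verify: 4 × 6 = 24 ≡ 1 (mod 23)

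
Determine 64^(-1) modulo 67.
Since 67 is prime, by Fermat 64^(-1) ≡ 64^{65} ≡ 22 mod 67. Verify: 64 × 22 = 1408 ≡ 1 mod 67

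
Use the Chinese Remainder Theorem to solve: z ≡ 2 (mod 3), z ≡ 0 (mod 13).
M = 3 × 13 = 39. M₁ = 13, y₁ ≡ 1 (mod 3). M₂ = 3, y₂ ≡ 9 (mod 13). z = 2×13×1 + 0×3×9 ≡ 26 (mod 39)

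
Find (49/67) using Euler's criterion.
(49/67) = 49^{33} mod 67 = 1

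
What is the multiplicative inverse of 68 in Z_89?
Since 89 is prime, by Fermat 68^(-1) ≡ 68^{87} ≡ 72 mod 89. Verify: 68 × 72 = 4896 ≡ 1 mod 89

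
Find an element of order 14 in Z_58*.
5 has order 14 mod 58 since 5^{14} ≡ 1 mod 58 and no smaller power works.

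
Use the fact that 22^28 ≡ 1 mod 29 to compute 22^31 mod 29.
By Fermat: 22^{28} ≡ 1 mod 29. So 22^{31} = 22^{28} · 22^{3} ≡ 22^{3} ≡ 5 mod 29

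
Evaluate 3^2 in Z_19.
3^{2} = 9 ≡ 9 (mod 19)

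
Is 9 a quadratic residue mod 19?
By Euler's criterion: 9^{9} ≡ 1 mod 19. Since this equals 1, 9 is a QR.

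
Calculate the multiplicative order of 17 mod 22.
Powers of 17 mod 22: 17^1≡17, 17^2≡3, 17^3≡7, 17^4≡9, 17^5≡21, 17^6≡5, 17^7≡19, 17^8≡15, 17^9≡13, 17^10≡1. ord_22(17) = 10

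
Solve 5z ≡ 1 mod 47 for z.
Since 47 is prime, by Fermat 5^(-1) ≡ 5^{45} ≡ 19 mod 47. Verify: 5 × 19 = 95 ≡ 1 mod 47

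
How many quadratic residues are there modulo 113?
Exactly half the non-zero residues mod a prime are QRs: (113-1)/2 = 56.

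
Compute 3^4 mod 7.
3^{4} = 81 ≡ 4 mod 7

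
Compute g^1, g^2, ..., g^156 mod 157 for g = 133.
133^1, 133^2, ..., 133^{156} mod 157: [133, 105, 149, 35, 102, 64, 34, 126, 116, 42, 91, 14, 135, 57, 45, 19, 15, 111, 5, 37, 54, 117, 18, 39, 6, 13, 2, 109, 53, 141, 70, 47, 128, 68, 95, 75, 84, 25, 28, 113, 114, 90, 38, 30, 65, 10, 74, 108, 77, 36, 78, 12, 26, 4, 61, 106, 125, 140, 94, 99, 136, 33, 150, 11, 50, 56, 69, 71, 23, 76, 60, 130, 20, 148, 59, 154, 72, 156, 24, 52, 8, 122, 55, 93, 123, 31, 41, 115, 66, 143, 22, 100, 112, 138, 142, 46, 152, 120, 103, 40, 139, 118, 151, 144, 155, 48, 104, 16, 87, 110, 29, 89, 62, 82, 73, 132, 129, 44, 43, 67, 119, 127, 92, 147, 83, 49, 80, 121, 79, 145, 131, 153, 96, 51, 32, 17, 63, 58, 21, 124, 7, 146, 107, 101, 88, 86, 134, 81, 97, 27, 137, 9, 98, 3, 85, 1]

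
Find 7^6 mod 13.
By repeated squaring mod 13: 7^{1}≡7, 7^{2}≡10, 7^{4}≡9. Then 7^{6} = 7^{4+2} ≡ 9 × 10 ≡ 12 mod 13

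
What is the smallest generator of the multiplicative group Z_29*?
g = 2. Powers: [2, 4, 8, 16, 3, 6, ...] generates all 28 non-zero residues.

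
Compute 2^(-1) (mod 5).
Since 5 is prime, by Fermat 2^(-1) ≡ 2^{3} ≡ 3 (mod 5). Verify: 2 × 3 = 6 ≡ 1 (mod 5)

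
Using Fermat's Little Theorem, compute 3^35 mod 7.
By Fermat: 3^{6} ≡ 1 (mod 7). 35 = 5×6 + 5. So 3^{35} ≡ 3^{5} ≡ 5 (mod 7)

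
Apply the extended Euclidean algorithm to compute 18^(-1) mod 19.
Extended GCD: 18(-1) + 19(1) = 1. So 18^(-1) ≡ -1 ≡ 18 (mod 19). Verify: 18 × 18 = 324 ≡ 1 (mod 19)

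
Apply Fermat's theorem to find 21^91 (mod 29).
By Fermat: 21^{28} ≡ 1 (mod 29). 91 = 3×28 + 7. So 21^{91} ≡ 21^{7} ≡ 12 (mod 29)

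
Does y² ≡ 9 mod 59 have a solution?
By Euler's criterion: 9^{29} ≡ 1 mod 59. Since this equals 1, 9 is a QR.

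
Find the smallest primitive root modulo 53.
g = 2. For each prime q|52: 2^{26}≡52, 2^{4}≡16, none ≡ 1, so ord_53(2) = 52 and 2 is a primitive root.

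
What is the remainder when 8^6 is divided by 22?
By repeated squaring (mod 22): 8^{1}≡8, 8^{2}≡20, 8^{4}≡4. Then 8^{6} = 8^{4+2} ≡ 4 × 20 ≡ 14 (mod 22)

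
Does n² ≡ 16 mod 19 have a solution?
By Euler's criterion: 16^{9} ≡ 1 mod 19. Since this equals 1, 16 is a QR.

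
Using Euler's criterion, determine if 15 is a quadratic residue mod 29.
By Euler's criterion: 15^{14} ≡ 28 (mod 29). Since this equals -1 (≡ 28), 15 is not a QR.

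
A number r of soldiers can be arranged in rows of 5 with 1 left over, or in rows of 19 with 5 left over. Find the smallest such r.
M = 5 × 19 = 95. M₁ = 19, y₁ ≡ 4 mod 5. M₂ = 5, y₂ ≡ 4 mod 19. r = 1×19×4 + 5×5×4 ≡ 81 mod 95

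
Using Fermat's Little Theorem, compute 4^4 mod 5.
By Fermat's Little Theorem, 4^{4} ≡ 1 mod 5 since 5 is prime and gcd(4, 5) = 1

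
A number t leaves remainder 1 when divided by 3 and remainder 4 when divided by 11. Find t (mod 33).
M = 3 × 11 = 33. M₁ = 11, y₁ ≡ 2 (mod 3). M₂ = 3, y₂ ≡ 4 (mod 11). t = 1×11×2 + 4×3×4 ≡ 4 (mod 33)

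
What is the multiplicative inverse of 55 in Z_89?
Since 89 is prime, by Fermat 55^(-1) ≡ 55^{87} ≡ 34 (mod 89). Verify: 55 × 34 = 1870 ≡ 1 (mod 89)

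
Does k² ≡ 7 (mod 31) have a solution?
By Euler's criterion: 7^{15} ≡ 1 (mod 31). Since this equals 1, 7 is a QR.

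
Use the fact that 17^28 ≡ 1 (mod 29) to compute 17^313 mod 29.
By Fermat: 17^{28} ≡ 1 (mod 29). 313 ≡ 5 (mod 28). So 17^{313} ≡ 17^{5} ≡ 17 (mod 29)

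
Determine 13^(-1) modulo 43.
Since 43 is prime, by Fermat 13^(-1) ≡ 13^{41} ≡ 10 (mod 43). Verify: 13 × 10 = 130 ≡ 1 (mod 43)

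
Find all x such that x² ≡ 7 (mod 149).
The square roots of 7 mod 149 are 93 and 56. Verify: 93² = 8649 ≡ 7 (mod 149)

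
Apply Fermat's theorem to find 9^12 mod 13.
By Fermat's Little Theorem, 9^{12} ≡ 1 mod 13 since 13 is prime and gcd(9, 13) = 1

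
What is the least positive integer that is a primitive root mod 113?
g = 3. Powers: [3, 9, 27, 81, 17, 51, 40, 7, ...] generates all 112 non-zero residues.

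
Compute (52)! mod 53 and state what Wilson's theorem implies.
(52)! mod 53 = 52. Since this equals -1 (mod 53), Wilson confirms 53 is prime.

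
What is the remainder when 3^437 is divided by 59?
Using Fermat: 3^{58} ≡ 1 mod 59. 437 ≡ 31 mod 58. So 3^{437} ≡ 3^{31} ≡ 9 mod 59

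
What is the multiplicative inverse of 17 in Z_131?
Since 131 is prime, by Fermat 17^(-1) ≡ 17^{129} ≡ 54 (mod 131). Verify: 17 × 54 = 918 ≡ 1 (mod 131)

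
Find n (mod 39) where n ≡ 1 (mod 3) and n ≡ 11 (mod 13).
M = 3 × 13 = 39. M₁ = 13, y₁ ≡ 1 (mod 3). M₂ = 3, y₂ ≡ 9 (mod 13). n = 1×13×1 + 11×3×9 ≡ 37 (mod 39)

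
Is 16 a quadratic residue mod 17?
By Euler's criterion: 16^{8} ≡ 1 (mod 17). Since this equals 1, 16 is a QR.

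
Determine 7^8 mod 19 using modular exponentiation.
By repeated squaring mod 19: 7^{1}≡7, 7^{2}≡11, 7^{4}≡7, 7^{8}≡11. So 7^{8} ≡ 11 mod 19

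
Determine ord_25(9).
Powers of 9 mod 25: 9^1≡9, 9^2≡6, 9^3≡4, 9^4≡11, 9^5≡24, 9^6≡16, 9^7≡19, 9^8≡21, 9^9≡14, 9^10≡1. ord_25(9) = 10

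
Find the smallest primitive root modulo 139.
g = 2. Powers: [2, 4, 8, 16, 32, 64, 128, 117, 95, 51, ...] generates all 138 non-zero residues.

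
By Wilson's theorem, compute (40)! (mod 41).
By Wilson's theorem, (40)! ≡ -1 ≡ 40 (mod 41)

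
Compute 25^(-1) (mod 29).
Since 29 is prime, by Fermat 25^(-1) ≡ 25^{27} ≡ 7 (mod 29). Verify: 25 × 7 = 175 ≡ 1 (mod 29)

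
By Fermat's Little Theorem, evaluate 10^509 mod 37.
By Fermat: 10^{36} ≡ 1 mod 37. 509 ≡ 5 mod 36. So 10^{509} ≡ 10^{5} ≡ 26 mod 37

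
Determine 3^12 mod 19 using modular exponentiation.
By repeated squaring mod 19: 3^{1}≡3, 3^{2}≡9, 3^{4}≡5, 3^{8}≡6. Then 3^{12} = 3^{8+4} ≡ 6 × 5 ≡ 11 mod 19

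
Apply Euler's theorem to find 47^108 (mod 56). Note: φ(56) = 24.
By Euler: 47^{24} ≡ 1 (mod 56) since gcd(47, 56) = 1. 108 = 4×24 + 12. So 47^{108} ≡ 47^{12} ≡ 1 (mod 56)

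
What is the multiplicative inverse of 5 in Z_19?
Since 19 is prime, by Fermat 5^(-1) ≡ 5^{17} ≡ 4 (mod 19). Verify: 5 × 4 = 20 ≡ 1 (mod 19)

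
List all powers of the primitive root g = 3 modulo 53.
3^1, 3^2, ..., 3^{52} mod 53: [3, 9, 27, 28, 31, 40, 14, 42, 20, 7, 21, 10, 30, 37, 5, 15, 45, 29, 34, 49, 41, 17, 51, 47, 35, 52, 50, 44, 26, 25, 22, 13, 39, 11, 33, 46, 32, 43, 23, 16, 48, 38, 8, 24, 19, 4, 12, 36, 2, 6, 18, 1]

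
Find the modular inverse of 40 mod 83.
Since 83 is prime, by Fermat 40^(-1) ≡ 40^{81} ≡ 27 mod 83. Verify: 40 × 27 = 1080 ≡ 1 mod 83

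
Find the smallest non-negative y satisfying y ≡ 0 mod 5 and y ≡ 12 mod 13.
M = 5 × 13 = 65. M₁ = 13, y₁ ≡ 2 mod 5. M₂ = 5, y₂ ≡ 8 mod 13. y = 0×13×2 + 12×5×8 ≡ 25 mod 65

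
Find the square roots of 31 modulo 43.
The square roots of 31 mod 43 are 17 and 26. Verify: 17² = 289 ≡ 31 mod 43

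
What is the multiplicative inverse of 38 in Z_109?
Since 109 is prime, by Fermat 38^(-1) ≡ 38^{107} ≡ 66 mod 109. Verify: 38 × 66 = 2508 ≡ 1 mod 109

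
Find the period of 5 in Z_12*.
Powers of 5 mod 12: 5^1≡5, 5^2≡1. So the order of 5 is 2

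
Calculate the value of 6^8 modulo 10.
By repeated squaring (mod 10): 6^{1}≡6, 6^{2}≡6, 6^{4}≡6, 6^{8}≡6. So 6^{8} ≡ 6 (mod 10)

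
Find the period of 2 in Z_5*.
Powers of 2 mod 5: 2^1≡2, 2^2≡4, 2^3≡3, 2^4≡1. ord_5(2) = 4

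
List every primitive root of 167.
There are φ(166) = 82 primitive roots mod 167: {5, 10, 13, 15, 17, 20, 23, 26, 30, 34, 35, 37, 39, 40, 41, 43, 45, 46, 51, 52, 53, 55, 59, 60, 67, 68, 69, 70, 71, 73, 74, 78, 79, 80, 82, 83, 86, 90, 91, 92, 95, 101, 102, 103, 104, 105, 106, 109, 110, 111, 113, 117, 118, 119, 120, 123, 125, 129, 131, 134, 135, 136, 138, 139, 140, 142, 143, 145, 146, 148, 149, 151, 153, 155, 156, 158, 159, 160, 161, 163, 164, 165}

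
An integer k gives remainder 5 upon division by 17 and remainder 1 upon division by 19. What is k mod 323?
M = 17 × 19 = 323. M₁ = 19, y₁ ≡ 9 mod 17. M₂ = 17, y₂ ≡ 9 mod 19. k = 5×19×9 + 1×17×9 ≡ 39 mod 323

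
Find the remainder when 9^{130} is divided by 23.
By Fermat: 9^{22} ≡ 1 mod 23. 130 = 5×22 + 20. So 9^{130} ≡ 9^{20} ≡ 2 mod 23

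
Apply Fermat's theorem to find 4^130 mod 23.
By Fermat: 4^{22} ≡ 1 mod 23. 130 = 5×22 + 20. So 4^{130} ≡ 4^{20} ≡ 13 mod 23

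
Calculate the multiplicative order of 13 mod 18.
Powers of 13 mod 18: 13^1≡13, 13^2≡7, 13^3≡1. Order = 3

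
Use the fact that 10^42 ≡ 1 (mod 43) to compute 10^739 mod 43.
By Fermat: 10^{42} ≡ 1 (mod 43). 739 ≡ 25 (mod 42). So 10^{739} ≡ 10^{25} ≡ 24 (mod 43)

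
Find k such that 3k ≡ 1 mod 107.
Since 107 is prime, by Fermat 3^(-1) ≡ 3^{105} ≡ 36 mod 107. Verify: 3 × 36 = 108 ≡ 1 mod 107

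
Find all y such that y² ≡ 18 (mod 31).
The square roots of 18 mod 31 are 7 and 24. Verify: 7² = 49 ≡ 18 (mod 31)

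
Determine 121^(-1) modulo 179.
Since 179 is prime, by Fermat 121^(-1) ≡ 121^{177} ≡ 108 (mod 179). Verify: 121 × 108 = 13068 ≡ 1 (mod 179)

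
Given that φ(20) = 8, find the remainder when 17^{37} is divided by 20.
By Euler: 17^{8} ≡ 1 (mod 20) since gcd(17, 20) = 1. 37 = 4×8 + 5. So 17^{37} ≡ 17^{5} ≡ 17 (mod 20)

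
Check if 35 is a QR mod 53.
By Euler's criterion: 35^{26} ≡ 52 mod 53. Since this equals -1 (≡ 52), 35 is not a QR.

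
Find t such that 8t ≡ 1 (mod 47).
Since 47 is prime, by Fermat 8^(-1) ≡ 8^{45} ≡ 6 (mod 47). Verify: 8 × 6 = 48 ≡ 1 (mod 47)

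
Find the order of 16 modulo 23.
Powers of 16 mod 23: 16^1≡16, 16^2≡3, 16^3≡2, 16^4≡9, 16^5≡6, 16^6≡4, 16^7≡18, 16^8≡12, 16^9≡8, 16^10≡13, 16^11≡1. Order = 11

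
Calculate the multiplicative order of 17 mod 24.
Powers of 17 mod 24: 17^1≡17, 17^2≡1. Order = 2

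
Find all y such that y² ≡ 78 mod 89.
The square roots of 78 mod 89 are 16 and 73. Verify: 16² = 256 ≡ 78 mod 89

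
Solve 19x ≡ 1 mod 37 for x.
Since 37 is prime, by Fermat 19^(-1) ≡ 19^{35} ≡ 2 mod 37. Verify: 19 × 2 = 38 ≡ 1 mod 37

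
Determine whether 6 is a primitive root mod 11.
ord_11(6) divides 10. For each prime q|10: 6^{5}≡10, 6^{2}≡3, none ≡ 1. So 6 has order 10 and is a primitive root mod 11.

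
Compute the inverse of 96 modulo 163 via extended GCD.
Extended GCD: 96(-73) + 163(43) = 1. So 96^(-1) ≡ -73 ≡ 90 (mod 163). Verify: 96 × 90 = 8640 ≡ 1 (mod 163)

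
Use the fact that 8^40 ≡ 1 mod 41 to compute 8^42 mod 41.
By Fermat: 8^{40} ≡ 1 mod 41. So 8^{42} = 8^{40} · 8^{2} ≡ 8^{2} ≡ 23 mod 41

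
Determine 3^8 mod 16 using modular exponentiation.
By repeated squaring mod 16: 3^{1}≡3, 3^{2}≡9, 3^{4}≡1, 3^{8}≡1. So 3^{8} ≡ 1 mod 16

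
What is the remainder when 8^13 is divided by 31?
By repeated squaring mod 31: 8^{1}≡8, 8^{2}≡2, 8^{4}≡4, 8^{8}≡16. Then 8^{13} = 8^{8+4+1} ≡ 16 × 4 × 8 ≡ 16 mod 31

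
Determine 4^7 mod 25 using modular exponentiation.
By repeated squaring mod 25: 4^{1}≡4, 4^{2}≡16, 4^{4}≡6. Then 4^{7} = 4^{4+2+1} ≡ 6 × 16 × 4 ≡ 9 mod 25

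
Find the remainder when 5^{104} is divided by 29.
By Fermat: 5^{28} ≡ 1 (mod 29). 104 = 3×28 + 20. So 5^{104} ≡ 5^{20} ≡ 23 (mod 29)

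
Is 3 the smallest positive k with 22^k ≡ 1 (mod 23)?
Powers of 22 mod 23: 22^1≡22, 22^2≡1. Already 22^2≡1, so the order is 2 < 3. No, the actual order is 2.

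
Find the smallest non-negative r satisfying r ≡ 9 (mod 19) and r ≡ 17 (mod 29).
M = 19 × 29 = 551. M₁ = 29, y₁ ≡ 2 (mod 19). M₂ = 19, y₂ ≡ 26 (mod 29). r = 9×29×2 + 17×19×26 ≡ 104 (mod 551)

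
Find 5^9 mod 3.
Using Fermat: 5^{2} ≡ 1 mod 3. 9 ≡ 1 mod 2. So 5^{9} ≡ 5^{1} ≡ 2 mod 3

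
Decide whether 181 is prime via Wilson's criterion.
(180)! mod 181 = 180. Since 180 ≡ -1 mod 181, 181 is prime.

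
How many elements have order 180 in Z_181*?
Number of primitive roots mod 181 = φ(p-1) = φ(180) = 48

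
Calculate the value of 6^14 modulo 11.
Using Fermat: 6^{10} ≡ 1 (mod 11). 14 ≡ 4 (mod 10). So 6^{14} ≡ 6^{4} ≡ 9 (mod 11)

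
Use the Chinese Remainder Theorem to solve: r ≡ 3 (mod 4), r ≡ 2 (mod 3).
M = 4 × 3 = 12. M₁ = 3, y₁ ≡ 3 (mod 4). M₂ = 4, y₂ ≡ 1 (mod 3). r = 3×3×3 + 2×4×1 ≡ 11 (mod 12)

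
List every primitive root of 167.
There are φ(166) = 82 primitive roots mod 167: {5, 10, 13, 15, 17, 20, 23, 26, 30, 34, 35, 37, 39, 40, 41, 43, 45, 46, 51, 52, 53, 55, 59, 60, 67, 68, 69, 70, 71, 73, 74, 78, 79, 80, 82, 83, 86, 90, 91, 92, 95, 101, 102, 103, 104, 105, 106, 109, 110, 111, 113, 117, 118, 119, 120, 123, 125, 129, 131, 134, 135, 136, 138, 139, 140, 142, 143, 145, 146, 148, 149, 151, 153, 155, 156, 158, 159, 160, 161, 163, 164, 165}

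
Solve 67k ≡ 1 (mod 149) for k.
Since 149 is prime, by Fermat 67^(-1) ≡ 67^{147} ≡ 129 (mod 149). Verify: 67 × 129 = 8643 ≡ 1 (mod 149)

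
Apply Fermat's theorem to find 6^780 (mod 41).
By Fermat: 6^{40} ≡ 1 (mod 41). 780 ≡ 20 (mod 40). So 6^{780} ≡ 6^{20} ≡ 40 (mod 41)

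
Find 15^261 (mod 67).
Using Fermat: 15^{66} ≡ 1 (mod 67). 261 ≡ 63 (mod 66). So 15^{261} ≡ 15^{63} ≡ 59 (mod 67)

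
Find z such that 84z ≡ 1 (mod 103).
Since 103 is prime, by Fermat 84^(-1) ≡ 84^{101} ≡ 65 (mod 103). Verify: 84 × 65 = 5460 ≡ 1 (mod 103)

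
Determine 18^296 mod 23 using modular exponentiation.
Using Fermat: 18^{22} ≡ 1 mod 23. 296 ≡ 10 mod 22. So 18^{296} ≡ 18^{10} ≡ 9 mod 23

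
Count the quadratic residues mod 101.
The squaring map on Z_101* is 2-to-1, so there are (100)/2 = 50 QRs.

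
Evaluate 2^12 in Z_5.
Using Fermat: 2^{4} ≡ 1 mod 5. 12 ≡ 0 mod 4. So 2^{12} ≡ 2^{0} ≡ 1 mod 5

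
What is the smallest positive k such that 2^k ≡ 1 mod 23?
Powers of 2 mod 23: 2^1≡2, 2^2≡4, 2^3≡8, 2^4≡16, 2^5≡9, 2^6≡18, 2^7≡13, 2^8≡3, 2^9≡6, 2^10≡12, 2^11≡1. So the order of 2 is 11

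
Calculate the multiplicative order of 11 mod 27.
Powers of 11 mod 27: 11^1≡11, 11^2≡13, 11^3≡8, 11^4≡7, 11^5≡23, 11^6≡10, 11^7≡2, 11^8≡22, 11^9≡26, 11^10≡16, 11^11≡14, 11^12≡19, 11^13≡20, 11^14≡4, 11^15≡17, 11^16≡25, 11^17≡5, 11^18≡1. Order = 18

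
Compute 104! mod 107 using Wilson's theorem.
(106)! = (104)! × (105) × (106) ≡ -1 mod 107. So (104)! ≡ -1 × [(106)(105)]^(-1) ≡ 53 mod 107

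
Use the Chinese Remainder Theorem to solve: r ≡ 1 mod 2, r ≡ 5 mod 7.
M = 2 × 7 = 14. M₁ = 7, y₁ ≡ 1 mod 2. M₂ = 2, y₂ ≡ 4 mod 7. r = 1×7×1 + 5×2×4 ≡ 5 mod 14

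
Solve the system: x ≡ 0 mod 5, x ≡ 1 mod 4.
M = 5 × 4 = 20. M₁ = 4, y₁ ≡ 4 mod 5. M₂ = 5, y₂ ≡ 1 mod 4. x = 0×4×4 + 1×5×1 ≡ 5 mod 20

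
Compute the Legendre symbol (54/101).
(54/101) = 54^{50} mod 101 = 1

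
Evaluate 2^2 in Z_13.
2^{2} = 4 ≡ 4 (mod 13)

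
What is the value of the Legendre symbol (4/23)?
(4/23) = 4^{11} mod 23 = 1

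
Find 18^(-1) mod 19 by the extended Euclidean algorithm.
Extended GCD: 18(-1) + 19(1) = 1. So 18^(-1) ≡ -1 ≡ 18 mod 19. Verify: 18 × 18 = 324 ≡ 1 mod 19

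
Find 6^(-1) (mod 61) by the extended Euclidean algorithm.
Extended GCD: 6(-10) + 61(1) = 1. So 6^(-1) ≡ -10 ≡ 51 (mod 61). Verify: 6 × 51 = 306 ≡ 1 (mod 61)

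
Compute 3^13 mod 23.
By repeated squaring (mod 23): 3^{1}≡3, 3^{2}≡9, 3^{4}≡12, 3^{8}≡6. Then 3^{13} = 3^{8+4+1} ≡ 6 × 12 × 3 ≡ 9 (mod 23)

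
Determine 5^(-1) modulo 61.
Since 61 is prime, by Fermat 5^(-1) ≡ 5^{59} ≡ 49 mod 61. Verify: 5 × 49 = 245 ≡ 1 mod 61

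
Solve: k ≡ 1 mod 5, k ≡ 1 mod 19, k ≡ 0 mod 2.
M = 5 × 19 × 2 = 190. M₁ = 38, y₁ ≡ 2 mod 5. M₂ = 10, y₂ ≡ 2 mod 19. M₃ = 95, y₃ ≡ 1 mod 2. k = 1×38×2 + 1×10×2 + 0×95×1 ≡ 96 mod 190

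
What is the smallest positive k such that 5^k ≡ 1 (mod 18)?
Powers of 5 mod 18: 5^1≡5, 5^2≡7, 5^3≡17, 5^4≡13, 5^5≡11, 5^6≡1. ord_18(5) = 6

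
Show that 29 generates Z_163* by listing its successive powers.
29^1, 29^2, ..., 29^{162} mod 163: [29, 26, 102, 24, 44, 135, 3, 87, 78, 143, 72, 132, 79, 9, 98, 71, 103, 53, 70, 74, 27, 131, 50, 146, 159, 47, 59, 81, 67, 150, 112, 151, 141, 14, 80, 38, 124, 10, 127, 97, 42, 77, 114, 46, 30, 55, 128, 126, 68, 16, 138, 90, 2, 58, 52, 41, 48, 88, 107, 6, 11, 156, 123, 144, 101, 158, 18, 33, 142, 43, 106, 140, 148, 54, 99, 100, 129, 155, 94, 118, 162, 134, 137, 61, 139, 119, 28, 160, 76, 85, 20, 91, 31, 84, 154, 65, 92, 60, 110, 93, 89, 136, 32, 113, 17, 4, 116, 104, 82, 96, 13, 51, 12, 22, 149, 83, 125, 39, 153, 36, 66, 121, 86, 49, 117, 133, 108, 35, 37, 95, 147, 25, 73, 161, 105, 111, 122, 115, 75, 56, 157, 152, 7, 40, 19, 62, 5, 145, 130, 21, 120, 57, 23, 15, 109, 64, 63, 34, 8, 69, 45, 1]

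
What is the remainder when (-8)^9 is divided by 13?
By repeated squaring (mod 13): (-8)^{1}≡5, (-8)^{2}≡12, (-8)^{4}≡1, (-8)^{8}≡1. Then (-8)^{9} = (-8)^{8+1} ≡ 1 × 5 ≡ 5 (mod 13)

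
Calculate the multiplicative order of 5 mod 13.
Powers of 5 mod 13: 5^1≡5, 5^2≡12, 5^3≡8, 5^4≡1. Order = 4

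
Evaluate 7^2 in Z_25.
7^{2} = 49 ≡ 24 mod 25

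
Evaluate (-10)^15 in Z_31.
By repeated squaring (mod 31): (-10)^{1}≡21, (-10)^{2}≡7, (-10)^{4}≡18, (-10)^{8}≡14. Then (-10)^{15} = (-10)^{8+4+2+1} ≡ 14 × 18 × 7 × 21 ≡ 30 (mod 31)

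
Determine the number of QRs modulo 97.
The squaring map on Z_97* is 2-to-1, so there are (96)/2 = 48 QRs.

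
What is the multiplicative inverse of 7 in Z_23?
Since 23 is prime, by Fermat 7^(-1) ≡ 7^{21} ≡ 10 mod 23. Verify: 7 × 10 = 70 ≡ 1 mod 23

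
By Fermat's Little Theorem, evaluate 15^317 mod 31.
By Fermat: 15^{30} ≡ 1 (mod 31). 317 ≡ 17 (mod 30). So 15^{317} ≡ 15^{17} ≡ 23 (mod 31)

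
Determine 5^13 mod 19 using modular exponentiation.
By repeated squaring mod 19: 5^{1}≡5, 5^{2}≡6, 5^{4}≡17, 5^{8}≡4. Then 5^{13} = 5^{8+4+1} ≡ 4 × 17 × 5 ≡ 17 mod 19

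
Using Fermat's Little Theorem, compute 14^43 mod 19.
By Fermat: 14^{18} ≡ 1 (mod 19). 43 = 2×18 + 7. So 14^{43} ≡ 14^{7} ≡ 3 (mod 19)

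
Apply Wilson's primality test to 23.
(22)! mod 23 = 22. Since 22 ≡ -1 mod 23, 23 is prime.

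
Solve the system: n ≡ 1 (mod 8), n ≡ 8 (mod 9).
M = 8 × 9 = 72. M₁ = 9, y₁ ≡ 1 (mod 8). M₂ = 8, y₂ ≡ 8 (mod 9). n = 1×9×1 + 8×8×8 ≡ 17 (mod 72)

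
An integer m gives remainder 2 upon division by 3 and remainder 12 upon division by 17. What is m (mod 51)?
M = 3 × 17 = 51. M₁ = 17, y₁ ≡ 2 (mod 3). M₂ = 3, y₂ ≡ 6 (mod 17). m = 2×17×2 + 12×3×6 ≡ 29 (mod 51)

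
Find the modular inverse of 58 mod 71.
Since 71 is prime, by Fermat 58^(-1) ≡ 58^{69} ≡ 60 (mod 71). Verify: 58 × 60 = 3480 ≡ 1 (mod 71)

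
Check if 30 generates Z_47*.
ord_47(30) divides 46. For each prime q|46: 30^{23}≡46, 30^{2}≡7, none ≡ 1. So 30 has order 46 and is a primitive root mod 47.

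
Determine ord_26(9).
Powers of 9 mod 26: 9^1≡9, 9^2≡3, 9^3≡1. So the order of 9 is 3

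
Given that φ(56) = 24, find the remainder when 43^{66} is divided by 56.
By Euler: 43^{24} ≡ 1 mod 56 since gcd(43, 56) = 1. 66 = 2×24 + 18. So 43^{66} ≡ 43^{18} ≡ 1 mod 56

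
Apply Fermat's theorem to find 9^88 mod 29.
By Fermat: 9^{28} ≡ 1 mod 29. 88 = 3×28 + 4. So 9^{88} ≡ 9^{4} ≡ 7 mod 29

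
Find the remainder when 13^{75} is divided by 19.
By Fermat: 13^{18} ≡ 1 (mod 19). 75 = 4×18 + 3. So 13^{75} ≡ 13^{3} ≡ 12 (mod 19)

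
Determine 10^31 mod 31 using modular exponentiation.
Using Fermat: 10^{30} ≡ 1 mod 31. 31 ≡ 1 mod 30. So 10^{31} ≡ 10^{1} ≡ 10 mod 31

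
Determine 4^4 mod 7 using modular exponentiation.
4^{4} = 256 ≡ 4 (mod 7)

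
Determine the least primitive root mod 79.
g = 3. For each prime q|78: 3^{39}≡78, 3^{26}≡23, 3^{6}≡18, none ≡ 1, so ord_79(3) = 78 and 3 is a primitive root.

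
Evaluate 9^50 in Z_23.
Using Fermat: 9^{22} ≡ 1 (mod 23). 50 ≡ 6 (mod 22). So 9^{50} ≡ 9^{6} ≡ 3 (mod 23)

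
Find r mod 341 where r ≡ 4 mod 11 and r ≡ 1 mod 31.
M = 11 × 31 = 341. M₁ = 31, y₁ ≡ 5 mod 11. M₂ = 11, y₂ ≡ 17 mod 31. r = 4×31×5 + 1×11×17 ≡ 125 mod 341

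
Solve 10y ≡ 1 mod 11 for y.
Since 11 is prime, by Fermat 10^(-1) ≡ 10^{9} ≡ 10 mod 11. Verify: 10 × 10 = 100 ≡ 1 mod 11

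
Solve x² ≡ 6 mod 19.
The square roots of 6 mod 19 are 5 and 14. Verify: 5² = 25 ≡ 6 mod 19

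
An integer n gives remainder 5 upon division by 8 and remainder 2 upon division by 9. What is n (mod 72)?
M = 8 × 9 = 72. M₁ = 9, y₁ ≡ 1 (mod 8). M₂ = 8, y₂ ≡ 8 (mod 9). n = 5×9×1 + 2×8×8 ≡ 29 (mod 72)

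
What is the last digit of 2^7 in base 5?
Using Fermat: 2^{4} ≡ 1 mod 5. 7 ≡ 3 mod 4. So 2^{7} ≡ 2^{3} ≡ 3 mod 5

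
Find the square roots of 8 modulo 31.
The square roots of 8 mod 31 are 16 and 15. Verify: 16² = 256 ≡ 8 (mod 31)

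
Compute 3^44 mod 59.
By repeated squaring (mod 59): 3^{1}≡3, 3^{2}≡9, 3^{4}≡22, 3^{8}≡12, 3^{16}≡26, 3^{32}≡27. Then 3^{44} = 3^{32+8+4} ≡ 27 × 12 × 22 ≡ 48 (mod 59)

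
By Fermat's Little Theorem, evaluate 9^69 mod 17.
By Fermat: 9^{16} ≡ 1 mod 17. 69 = 4×16 + 5. So 9^{69} ≡ 9^{5} ≡ 8 mod 17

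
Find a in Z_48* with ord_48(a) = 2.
47 has order 2 mod 48 since 47^{2} ≡ 1 (mod 48) and no smaller power works.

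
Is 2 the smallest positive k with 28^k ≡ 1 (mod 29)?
Powers of 28 mod 29: 28^1≡28, 28^2≡1. First k with 28^k≡1 is k=2. Yes, ord_29(28) = 2.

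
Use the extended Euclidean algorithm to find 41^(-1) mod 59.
Extended GCD: 41(-23) + 59(16) = 1. So 41^(-1) ≡ -23 ≡ 36 (mod 59). Verify: 41 × 36 = 1476 ≡ 1 (mod 59)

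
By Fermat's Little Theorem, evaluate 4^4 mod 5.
By Fermat's Little Theorem, 4^{4} ≡ 1 (mod 5) since 5 is prime and gcd(4, 5) = 1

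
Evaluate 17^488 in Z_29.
Using Fermat: 17^{28} ≡ 1 mod 29. 488 ≡ 12 mod 28. So 17^{488} ≡ 17^{12} ≡ 1 mod 29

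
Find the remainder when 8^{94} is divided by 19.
By Fermat: 8^{18} ≡ 1 mod 19. 94 = 5×18 + 4. So 8^{94} ≡ 8^{4} ≡ 11 mod 19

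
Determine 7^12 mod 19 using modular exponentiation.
By repeated squaring mod 19: 7^{1}≡7, 7^{2}≡11, 7^{4}≡7, 7^{8}≡11. Then 7^{12} = 7^{8+4} ≡ 11 × 7 ≡ 1 mod 19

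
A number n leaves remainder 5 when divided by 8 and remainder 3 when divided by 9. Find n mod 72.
M = 8 × 9 = 72. M₁ = 9, y₁ ≡ 1 mod 8. M₂ = 8, y₂ ≡ 8 mod 9. n = 5×9×1 + 3×8×8 ≡ 21 mod 72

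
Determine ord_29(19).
Powers of 19 mod 29: 19^1≡19, 19^2≡13, 19^3≡15, 19^4≡24, 19^5≡21, 19^6≡22, 19^7≡12, 19^8≡25, 19^9≡11, 19^10≡6, 19^11≡27, 19^12≡20, 19^13≡3, 19^14≡28, 19^15≡10, 19^16≡16, 19^17≡14, 19^18≡5, 19^19≡8, 19^20≡7, 19^21≡17, 19^22≡4, 19^23≡18, 19^24≡23, 19^25≡2, 19^26≡9, 19^27≡26, 19^28≡1. So the order of 19 is 28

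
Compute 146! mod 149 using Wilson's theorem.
(148)! = (146)! × (147) × (148) ≡ -1 mod 149. So (146)! ≡ -1 × [(148)(147)]^(-1) ≡ 74 mod 149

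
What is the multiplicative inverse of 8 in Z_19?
Since 19 is prime, by Fermat 8^(-1) ≡ 8^{17} ≡ 12 mod 19. Verify: 8 × 12 = 96 ≡ 1 mod 19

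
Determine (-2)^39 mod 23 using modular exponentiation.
Using Fermat: (-2)^{22} ≡ 1 (mod 23). 39 ≡ 17 (mod 22). So (-2)^{39} ≡ (-2)^{17} ≡ 5 (mod 23)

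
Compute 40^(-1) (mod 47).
Since 47 is prime, by Fermat 40^(-1) ≡ 40^{45} ≡ 20 (mod 47). Verify: 40 × 20 = 800 ≡ 1 (mod 47)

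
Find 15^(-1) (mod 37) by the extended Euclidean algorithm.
Extended GCD: 15(5) + 37(-2) = 1. So 15^(-1) ≡ 5 (mod 37). Verify: 15 × 5 = 75 ≡ 1 (mod 37)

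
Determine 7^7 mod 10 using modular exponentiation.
By repeated squaring mod 10: 7^{1}≡7, 7^{2}≡9, 7^{4}≡1. Then 7^{7} = 7^{4+2+1} ≡ 1 × 9 × 7 ≡ 3 mod 10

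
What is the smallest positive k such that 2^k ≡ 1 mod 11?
Powers of 2 mod 11: 2^1≡2, 2^2≡4, 2^3≡8, 2^4≡5, 2^5≡10, 2^6≡9, 2^7≡7, 2^8≡3, 2^9≡6, 2^10≡1. So the order of 2 is 10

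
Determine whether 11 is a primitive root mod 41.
ord_41(11) divides 40. For each prime q|40: 11^{20}≡40, 11^{8}≡16, none ≡ 1. So 11 has order 40 and is a primitive root mod 41.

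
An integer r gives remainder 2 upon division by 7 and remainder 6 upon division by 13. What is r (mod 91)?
M = 7 × 13 = 91. M₁ = 13, y₁ ≡ 6 (mod 7). M₂ = 7, y₂ ≡ 2 (mod 13). r = 2×13×6 + 6×7×2 ≡ 58 (mod 91)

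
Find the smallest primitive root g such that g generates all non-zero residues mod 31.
g = 3. For each prime q|30: 3^{15}≡30, 3^{10}≡25, 3^{6}≡16, none ≡ 1, so ord_31(3) = 30 and 3 is a primitive root.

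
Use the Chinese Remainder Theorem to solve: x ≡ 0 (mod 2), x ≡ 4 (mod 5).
M = 2 × 5 = 10. M₁ = 5, y₁ ≡ 1 (mod 2). M₂ = 2, y₂ ≡ 3 (mod 5). x = 0×5×1 + 4×2×3 ≡ 4 (mod 10)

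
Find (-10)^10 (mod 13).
By repeated squaring (mod 13): (-10)^{1}≡3, (-10)^{2}≡9, (-10)^{4}≡3, (-10)^{8}≡9. Then (-10)^{10} = (-10)^{8+2} ≡ 9 × 9 ≡ 3 (mod 13)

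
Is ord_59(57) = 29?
Powers of 57 mod 59: 57^1≡57, 57^2≡4, 57^3≡51, 57^4≡16, 57^5≡27, 57^6≡5, 57^7≡49, 57^8≡20, 57^9≡19, 57^10≡21, 57^11≡17, 57^12≡25, 57^13≡9, 57^14≡41, 57^15≡36, 57^16≡46, 57^17≡26, 57^18≡7, 57^19≡45, 57^20≡28, 57^21≡3, 57^22≡53, 57^23≡12, 57^24≡35, 57^25≡48, 57^26≡22, 57^27≡15, 57^28≡29, 57^29≡1. First k with 57^k≡1 is k=29. Yes, ord_59(57) = 29.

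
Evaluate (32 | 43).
(32/43) = 32^{21} mod 43 = -1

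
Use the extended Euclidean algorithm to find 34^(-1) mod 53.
Extended GCD: 34(-14) + 53(9) = 1. So 34^(-1) ≡ -14 ≡ 39 mod 53. Verify: 34 × 39 = 1326 ≡ 1 mod 53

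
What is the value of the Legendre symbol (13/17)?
(13/17) = 13^{8} mod 17 = 1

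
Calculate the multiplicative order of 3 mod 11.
Powers of 3 mod 11: 3^1≡3, 3^2≡9, 3^3≡5, 3^4≡4, 3^5≡1. Order = 5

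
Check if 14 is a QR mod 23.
By Euler's criterion: 14^{11} ≡ 22 (mod 23). Since this equals -1 (≡ 22), 14 is not a QR.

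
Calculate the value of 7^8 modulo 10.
By repeated squaring (mod 10): 7^{1}≡7, 7^{2}≡9, 7^{4}≡1, 7^{8}≡1. So 7^{8} ≡ 1 (mod 10)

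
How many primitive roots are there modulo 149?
A prime p has φ(p-1) primitive roots; here φ(148) = 72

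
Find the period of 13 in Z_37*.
Powers of 13 mod 37: 13^1≡13, 13^2≡21, 13^3≡14, 13^4≡34, 13^5≡35, 13^6≡11, 13^7≡32, 13^8≡9, 13^9≡6, 13^10≡4, 13^11≡15, 13^12≡10, 13^13≡19, 13^14≡25, 13^15≡29, 13^16≡7, 13^17≡17, 13^18≡36, 13^19≡24, 13^20≡16, 13^21≡23, 13^22≡3, 13^23≡2, 13^24≡26, 13^25≡5, 13^26≡28, 13^27≡31, 13^28≡33, 13^29≡22, 13^30≡27, 13^31≡18, 13^32≡12, 13^33≡8, 13^34≡30, 13^35≡20, 13^36≡1. ord_37(13) = 36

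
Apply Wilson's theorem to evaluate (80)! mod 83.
(82)! = (80)! × (81) × (82) ≡ -1 (mod 83). So (80)! ≡ -1 × [(82)(81)]^(-1) ≡ 41 (mod 83)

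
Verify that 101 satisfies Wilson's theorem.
(100)! mod 101 = 100. Since this equals -1 (mod 101), Wilson confirms 101 is prime.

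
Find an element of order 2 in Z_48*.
7 has order 2 mod 48 since 7^{2} ≡ 1 mod 48 and no smaller power works.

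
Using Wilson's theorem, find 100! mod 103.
(102)! = (100)! × (101) × (102) ≡ -1 mod 103. So (100)! ≡ -1 × [(102)(101)]^(-1) ≡ 51 mod 103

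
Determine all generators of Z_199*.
There are φ(198) = 60 primitive roots mod 199: {3, 6, 15, 22, 30, 34, 38, 39, 41, 44, 48, 54, 68, 69, 71, 73, 75, 77, 84, 87, 95, 97, 99, 105, 108, 110, 113, 118, 119, 120, 127, 129, 133, 134, 142, 143, 146, 148, 149, 150, 152, 153, 154, 163, 164, 166, 167, 168, 170, 173, 176, 179, 183, 185, 186, 189, 190, 192, 195, 197}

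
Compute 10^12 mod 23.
By repeated squaring (mod 23): 10^{1}≡10, 10^{2}≡8, 10^{4}≡18, 10^{8}≡2. Then 10^{12} = 10^{8+4} ≡ 2 × 18 ≡ 13 (mod 23)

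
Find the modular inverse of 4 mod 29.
Since 29 is prime, by Fermat 4^(-1) ≡ 4^{27} ≡ 22 mod 29. Verify: 4 × 22 = 88 ≡ 1 mod 29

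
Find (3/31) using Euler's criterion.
(3/31) = 3^{15} mod 31 = -1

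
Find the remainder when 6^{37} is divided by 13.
By Fermat: 6^{12} ≡ 1 mod 13. 37 = 3×12 + 1. So 6^{37} ≡ 6^{1} ≡ 6 mod 13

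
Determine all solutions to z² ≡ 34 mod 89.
The square roots of 34 mod 89 are 52 and 37. Verify: 52² = 2704 ≡ 34 mod 89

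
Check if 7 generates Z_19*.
7^{3} ≡ 1 mod 19 and 3 < 18, so ord_19(7) = 3 ≠ 18 and 7 is not a primitive root.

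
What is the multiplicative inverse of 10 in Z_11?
Since 11 is prime, by Fermat 10^(-1) ≡ 10^{9} ≡ 10 mod 11. Verify: 10 × 10 = 100 ≡ 1 mod 11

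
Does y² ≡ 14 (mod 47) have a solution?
By Euler's criterion: 14^{23} ≡ 1 (mod 47). Since this equals 1, 14 is a QR.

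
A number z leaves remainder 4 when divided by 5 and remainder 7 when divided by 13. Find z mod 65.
M = 5 × 13 = 65. M₁ = 13, y₁ ≡ 2 mod 5. M₂ = 5, y₂ ≡ 8 mod 13. z = 4×13×2 + 7×5×8 ≡ 59 mod 65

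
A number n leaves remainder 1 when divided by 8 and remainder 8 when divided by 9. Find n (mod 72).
M = 8 × 9 = 72. M₁ = 9, y₁ ≡ 1 (mod 8). M₂ = 8, y₂ ≡ 8 (mod 9). n = 1×9×1 + 8×8×8 ≡ 17 (mod 72)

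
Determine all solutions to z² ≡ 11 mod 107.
The square roots of 11 mod 107 are 92 and 15. Verify: 92² = 8464 ≡ 11 mod 107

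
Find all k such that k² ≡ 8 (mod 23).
The square roots of 8 mod 23 are 13 and 10. Verify: 13² = 169 ≡ 8 (mod 23)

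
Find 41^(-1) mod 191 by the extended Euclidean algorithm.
Extended GCD: 41(14) + 191(-3) = 1. So 41^(-1) ≡ 14 mod 191. Verify: 41 × 14 = 574 ≡ 1 mod 191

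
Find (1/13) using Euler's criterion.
(1/13) = 1^{6} mod 13 = 1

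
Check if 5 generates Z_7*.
ord_7(5) divides 6. For each prime q|6: 5^{3}≡6, 5^{2}≡4, none ≡ 1. So 5 has order 6 and is a primitive root mod 7.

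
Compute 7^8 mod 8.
By repeated squaring (mod 8): 7^{1}≡7, 7^{2}≡1, 7^{4}≡1, 7^{8}≡1. So 7^{8} ≡ 1 (mod 8)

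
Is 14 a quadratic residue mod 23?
By Euler's criterion: 14^{11} ≡ 22 mod 23. Since this equals -1 (≡ 22), 14 is not a QR.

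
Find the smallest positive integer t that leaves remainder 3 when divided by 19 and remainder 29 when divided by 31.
M = 19 × 31 = 589. M₁ = 31, y₁ ≡ 8 (mod 19). M₂ = 19, y₂ ≡ 18 (mod 31). t = 3×31×8 + 29×19×18 ≡ 60 (mod 589)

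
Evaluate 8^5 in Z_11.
By repeated squaring (mod 11): 8^{1}≡8, 8^{2}≡9, 8^{4}≡4. Then 8^{5} = 8^{4+1} ≡ 4 × 8 ≡ 10 (mod 11)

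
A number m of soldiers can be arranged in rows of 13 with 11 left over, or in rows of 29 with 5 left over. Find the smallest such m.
M = 13 × 29 = 377. M₁ = 29, y₁ ≡ 9 mod 13. M₂ = 13, y₂ ≡ 9 mod 29. m = 11×29×9 + 5×13×9 ≡ 63 mod 377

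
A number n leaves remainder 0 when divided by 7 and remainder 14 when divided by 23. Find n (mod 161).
M = 7 × 23 = 161. M₁ = 23, y₁ ≡ 4 (mod 7). M₂ = 7, y₂ ≡ 10 (mod 23). n = 0×23×4 + 14×7×10 ≡ 14 (mod 161)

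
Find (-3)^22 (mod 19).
Using Fermat: (-3)^{18} ≡ 1 (mod 19). 22 ≡ 4 (mod 18). So (-3)^{22} ≡ (-3)^{4} ≡ 5 (mod 19)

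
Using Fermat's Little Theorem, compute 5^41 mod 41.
By Fermat: 5^{40} ≡ 1 mod 41. So 5^{41} = 5^{40} · 5^{1} ≡ 5^{1} ≡ 5 mod 41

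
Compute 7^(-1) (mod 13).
Since 13 is prime, by Fermat 7^(-1) ≡ 7^{11} ≡ 2 (mod 13). Verify: 7 × 2 = 14 ≡ 1 (mod 13)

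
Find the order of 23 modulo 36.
Powers of 23 mod 36: 23^1≡23, 23^2≡25, 23^3≡35, 23^4≡13, 23^5≡11, 23^6≡1. So the order of 23 is 6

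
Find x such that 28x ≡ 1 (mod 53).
Since 53 is prime, by Fermat 28^(-1) ≡ 28^{51} ≡ 36 (mod 53). Verify: 28 × 36 = 1008 ≡ 1 (mod 53)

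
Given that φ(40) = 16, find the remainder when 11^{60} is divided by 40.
By Euler: 11^{16} ≡ 1 (mod 40) since gcd(11, 40) = 1. 60 = 3×16 + 12. So 11^{60} ≡ 11^{12} ≡ 1 (mod 40)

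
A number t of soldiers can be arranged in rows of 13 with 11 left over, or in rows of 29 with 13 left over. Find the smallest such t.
M = 13 × 29 = 377. M₁ = 29, y₁ ≡ 9 (mod 13). M₂ = 13, y₂ ≡ 9 (mod 29). t = 11×29×9 + 13×13×9 ≡ 245 (mod 377)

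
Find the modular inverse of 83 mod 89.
Since 89 is prime, by Fermat 83^(-1) ≡ 83^{87} ≡ 74 (mod 89). Verify: 83 × 74 = 6142 ≡ 1 (mod 89)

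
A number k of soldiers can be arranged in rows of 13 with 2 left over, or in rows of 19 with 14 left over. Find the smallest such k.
M = 13 × 19 = 247. M₁ = 19, y₁ ≡ 11 (mod 13). M₂ = 13, y₂ ≡ 3 (mod 19). k = 2×19×11 + 14×13×3 ≡ 223 (mod 247)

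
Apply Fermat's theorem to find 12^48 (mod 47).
By Fermat: 12^{46} ≡ 1 (mod 47). So 12^{48} = 12^{46} · 12^{2} ≡ 12^{2} ≡ 3 (mod 47)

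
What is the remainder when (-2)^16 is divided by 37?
By repeated squaring mod 37: (-2)^{1}≡35, (-2)^{2}≡4, (-2)^{4}≡16, (-2)^{8}≡34, (-2)^{16}≡9. So (-2)^{16} ≡ 9 mod 37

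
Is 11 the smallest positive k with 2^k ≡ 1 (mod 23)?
Powers of 2 mod 23: 2^1≡2, 2^2≡4, 2^3≡8, 2^4≡16, 2^5≡9, 2^6≡18, 2^7≡13, 2^8≡3, 2^9≡6, 2^10≡12, 2^11≡1. First k with 2^k≡1 is k=11. Yes, ord_23(2) = 11.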